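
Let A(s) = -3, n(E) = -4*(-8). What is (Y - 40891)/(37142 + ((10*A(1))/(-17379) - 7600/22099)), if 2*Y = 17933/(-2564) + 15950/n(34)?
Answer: -106731904769017143/97531621105950208 ≈ -1.0943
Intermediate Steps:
n(E) = 32
Y = 5040243/20512 (Y = (17933/(-2564) + 15950/32)/2 = (17933*(-1/2564) + 15950*(1/32))/2 = (-17933/2564 + 7975/16)/2 = (½)*(5040243/10256) = 5040243/20512 ≈ 245.72)
(Y - 40891)/(37142 + ((10*A(1))/(-17379) - 7600/22099)) = (5040243/20512 - 40891)/(37142 + ((10*(-3))/(-17379) - 7600/22099)) = -833715949/(20512*(37142 + (-30*(-1/17379) - 7600*1/22099))) = -833715949/(20512*(37142 + (10/5793 - 7600/22099))) = -833715949/(20512*(37142 - 43805810/128019507)) = -833715949/(20512*4754856723184/128019507) = -833715949/20512*128019507/4754856723184 = -106731904769017143/97531621105950208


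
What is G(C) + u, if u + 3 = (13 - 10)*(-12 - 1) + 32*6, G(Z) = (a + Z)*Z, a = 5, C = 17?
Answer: 524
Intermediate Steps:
G(Z) = Z*(5 + Z) (G(Z) = (5 + Z)*Z = Z*(5 + Z))
u = 150 (u = -3 + ((13 - 10)*(-12 - 1) + 32*6) = -3 + (3*(-13) + 192) = -3 + (-39 + 192) = -3 + 153 = 150)
G(C) + u = 17*(5 + 17) + 150 = 17*22 + 150 = 374 + 150 = 524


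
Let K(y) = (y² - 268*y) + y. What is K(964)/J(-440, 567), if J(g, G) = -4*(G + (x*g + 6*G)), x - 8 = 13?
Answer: 167977/5271 ≈ 31.868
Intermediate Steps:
x = 21 (x = 8 + 13 = 21)
K(y) = y² - 267*y
J(g, G) = -84*g - 28*G (J(g, G) = -4*(G + (21*g + 6*G)) = -4*(G + (6*G + 21*g)) = -4*(7*G + 21*g) = -84*g - 28*G)
K(964)/J(-440, 567) = (964*(-267 + 964))/(-84*(-440) - 28*567) = (964*697)/(36960 - 15876) = 671908/21084 = 671908*(1/21084) = 167977/5271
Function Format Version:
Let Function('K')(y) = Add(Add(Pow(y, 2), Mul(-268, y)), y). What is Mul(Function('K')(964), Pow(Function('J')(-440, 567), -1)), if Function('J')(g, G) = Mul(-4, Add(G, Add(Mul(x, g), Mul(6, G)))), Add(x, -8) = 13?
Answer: Rational(167977, 5271) ≈ 31.868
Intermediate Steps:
x = 21 (x = Add(8, 13) = 21)
Function('K')(y) = Add(Pow(y, 2), Mul(-267, y))
Function('J')(g, G) = Add(Mul(-84, g), Mul(-28, G)) (Function('J')(g, G) = Mul(-4, Add(G, Add(Mul(21, g), Mul(6, G)))) = Mul(-4, Add(G, Add(Mul(6, G), Mul(21, g)))) = Mul(-4, Add(Mul(7, G), Mul(21, g))) = Add(Mul(-84, g), Mul(-28, G)))
Mul(Function('K')(964), Pow(Function('J')(-440, 567), -1)) = Mul(Mul(964, Add(-267, 964)), Pow(Add(Mul(-84, -440), Mul(-28, 567)), -1)) = Mul(Mul(964, 697), Pow(Add(36960, -15876), -1)) = Mul(671908, Pow(21084, -1)) = Mul(671908, Rational(1, 21084)) = Rational(167977, 5271)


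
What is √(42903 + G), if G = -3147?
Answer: 2*√9939 ≈ 199.39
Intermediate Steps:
√(42903 + G) = √(42903 - 3147) = √39756 = 2*√9939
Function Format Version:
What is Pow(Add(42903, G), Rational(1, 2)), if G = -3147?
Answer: Mul(2, Pow(9939, Rational(1, 2))) ≈ 199.39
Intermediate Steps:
Pow(Add(42903, G), Rational(1, 2)) = Pow(Add(42903, -3147), Rational(1, 2)) = Pow(39756, Rational(1, 2)) = Mul(2, Pow(9939, Rational(1, 2)))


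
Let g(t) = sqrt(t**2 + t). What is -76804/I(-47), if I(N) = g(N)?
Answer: -38402*sqrt(2162)/1081 ≈ -1651.8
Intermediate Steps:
g(t) = sqrt(t + t**2)
I(N) = sqrt(N*(1 + N))
-76804/I(-47) = -76804*sqrt(2162)/2162 = -38402*sqrt(2162)/1081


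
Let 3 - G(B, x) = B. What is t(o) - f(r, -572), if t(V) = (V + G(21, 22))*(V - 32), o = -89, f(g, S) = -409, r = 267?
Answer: 13356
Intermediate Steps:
G(B, x) = 3 - B
t(V) = (-32 + V)*(-18 + V) (t(V) = (V + (3 - 1*21))*(V - 32) = (V + (3 - 21))*(-32 + V) = (V - 18)*(-32 + V) = (-18 + V)*(-32 + V) = (-32 + V)*(-18 + V))
t(o) - f(r, -572) = (576 + (-89)² - 50*(-89)) - 1*(-409) = (576 + 7921 + 4450) + 409 = 12947 + 409 = 13356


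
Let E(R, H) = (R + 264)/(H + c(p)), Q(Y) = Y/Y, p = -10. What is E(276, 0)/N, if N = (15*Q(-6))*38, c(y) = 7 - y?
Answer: 18/323 ≈ 0.055728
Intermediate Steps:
Q(Y) = 1
E(R, H) = (264 + R)/(17 + H) (E(R, H) = (R + 264)/(H + (7 - 1*(-10))) = (264 + R)/(H + (7 + 10)) = (264 + R)/(H + 17) = (264 + R)/(17 + H))
N = 570 (N = (15*1)*38 = 15*38 = 570)
E(276, 0)/N = ((264 + 276)/(17 + 0))/570 = (540/17)*(1/570) = 18/323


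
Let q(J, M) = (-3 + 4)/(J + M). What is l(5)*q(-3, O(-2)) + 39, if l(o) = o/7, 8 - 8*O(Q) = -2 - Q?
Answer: 541/14 ≈ 38.643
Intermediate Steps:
O(Q) = 5/4 + Q/8 (O(Q) = 1 - (-2 - Q)/8 = 1 + (¼ + Q/8) = 5/4 + Q/8)
l(o) = o/7 (l(o) = o*(⅐) = o/7)
q(J, M) = 1/(J + M)
l(5)*q(-3, O(-2)) + 39 = ((⅐)*5)/(-3 + (5/4 + (⅛)*(-2))) + 39 = 5/(7*(-3 + (5/4 - ¼))) + 39 = 5/(7*(-3 + 1)) + 39 = (5/7)/(-2) + 39 = (5/7)*(-½) + 39 = -5/14 + 39 = 541/14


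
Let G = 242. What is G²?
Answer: 58564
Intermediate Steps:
G² = 242² = 58564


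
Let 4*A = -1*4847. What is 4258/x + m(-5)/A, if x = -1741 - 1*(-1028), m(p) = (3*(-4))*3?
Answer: -20535854/3455911 ≈ -5.9422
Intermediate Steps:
A = -4847/4 (A = (-1*4847)/4 = (¼)*(-4847) = -4847/4 ≈ -1211.8)
m(p) = -36 (m(p) = -12*3 = -36)
x = -713 (x = -1741 + 1028 = -713)
4258/x + m(-5)/A = 4258/(-713) - 36/(-4847/4) = 4258*(-1/713) - 36*(-4/4847) = -4258/713 + 144/4847 = -20535854/3455911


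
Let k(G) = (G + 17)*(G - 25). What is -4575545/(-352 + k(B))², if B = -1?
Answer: -4575545/589824 ≈ -7.7575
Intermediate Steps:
k(G) = (-25 + G)*(17 + G) (k(G) = (17 + G)*(-25 + G) = (-25 + G)*(17 + G))
-4575545/(-352 + k(B))² = -4575545/(-352 + (-425 + (-1)² - 8*(-1)))² = -4575545/(-352 + (-425 + 1 + 8))² = -4575545/(-352 - 416)² = -4575545/((-768)²) = -4575545/589824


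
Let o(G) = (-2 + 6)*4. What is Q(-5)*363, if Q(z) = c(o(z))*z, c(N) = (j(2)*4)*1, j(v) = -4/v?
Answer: 14520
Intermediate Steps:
o(G) = 16 (o(G) = 4*4 = 16)
c(N) = -8 (c(N) = (-4/2*4)*1 = (-4*½*4)*1 = -2*4*1 = -8*1 = -8)
Q(z) = -8*z
Q(-5)*363 = -8*(-5)*363 = 40*363 = 14520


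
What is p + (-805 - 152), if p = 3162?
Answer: 2205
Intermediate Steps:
p + (-805 - 152) = 3162 + (-805 - 152) = 3162 - 957 = 2205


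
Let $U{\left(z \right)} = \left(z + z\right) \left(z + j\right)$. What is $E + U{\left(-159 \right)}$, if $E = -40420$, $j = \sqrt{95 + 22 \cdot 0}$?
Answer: $10142 - 318 \sqrt{95} \approx 7042.5$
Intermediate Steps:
$j = \sqrt{95}$ ($j = \sqrt{95 + 0} = \sqrt{95} \approx 9.7468$)
$U{\left(z \right)} = 2 z \left(z + \sqrt{95}\right)$ ($U{\left(z \right)} = \left(z + z\right) \left(z + \sqrt{95}\right) = 2 z \left(z + \sqrt{95}\right)$)
$E + U{\left(-159 \right)} = -40420 + 2 \left(-159\right) \left(-159 + \sqrt{95}\right) = -40420 + \left(50562 - 318 \sqrt{95}\right) = 10142 - 318 \sqrt{95}$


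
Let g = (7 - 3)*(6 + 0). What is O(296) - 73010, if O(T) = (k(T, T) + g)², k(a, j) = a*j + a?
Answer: 7732667086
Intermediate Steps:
k(a, j) = a + a*j
g = 24 (g = 4*6 = 24)
O(T) = (24 + T*(1 + T))² (O(T) = (T*(1 + T) + 24)² = (24 + T*(1 + T))²)
O(296) - 73010 = (24 + 296*(1 + 296))² - 73010 = (24 + 296*297)² - 73010 = (24 + 87912)² - 73010 = 87936² - 73010 = 7732740096 - 73010 = 7732667086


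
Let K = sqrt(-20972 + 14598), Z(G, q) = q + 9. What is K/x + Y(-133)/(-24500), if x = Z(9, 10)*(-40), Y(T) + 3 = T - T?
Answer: 3/24500 - I*sqrt(6374)/760 ≈ 0.00012245 - 0.10505*I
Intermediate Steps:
Y(T) = -3 (Y(T) = -3 + (T - T) = -3 + 0 = -3)
Z(G, q) = 9 + q
K = I*sqrt(6374) (K = sqrt(-6374) = I*sqrt(6374) ≈ 79.837*I)
x = -760 (x = (9 + 10)*(-40) = 19*(-40) = -760)
K/x + Y(-133)/(-24500) = (I*sqrt(6374))/(-760) - 3/(-24500) = (I*sqrt(6374))*(-1/760) - 3*(-1/24500) = -I*sqrt(6374)/760 + 3/24500 = 3/24500 - I*sqrt(6374)/760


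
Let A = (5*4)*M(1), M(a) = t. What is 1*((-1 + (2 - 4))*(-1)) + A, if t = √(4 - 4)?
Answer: 3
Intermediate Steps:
t = 0 (t = √0 = 0)
M(a) = 0
A = 0 (A = (5*4)*0 = 20*0 = 0)
1*((-1 + (2 - 4))*(-1)) + A = 1*((-1 + (2 - 4))*(-1)) + 0 = 1*((-1 - 2)*(-1)) + 0 = 1*(-3*(-1)) + 0 = 1*3 + 0 = 3 + 0 = 3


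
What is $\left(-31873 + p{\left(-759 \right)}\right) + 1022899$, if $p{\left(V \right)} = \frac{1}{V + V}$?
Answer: $\frac{1504377467}{1518} \approx 9.9103 \cdot 10^{5}$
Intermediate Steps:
$p{\left(V \right)} = \frac{1}{2 V}$
$\left(-31873 + p{\left(-759 \right)}\right) + 1022899 = \left(-31873 + \frac{1}{2 \left(-759\right)}\right) + 1022899 = \left(-31873 + \frac{1}{2} \left(- \frac{1}{759}\right)\right) + 1022899 = \left(-31873 - \frac{1}{1518}\right) + 1022899 = - \frac{48383215}{1518} + 1022899 = \frac{1504377467}{1518}$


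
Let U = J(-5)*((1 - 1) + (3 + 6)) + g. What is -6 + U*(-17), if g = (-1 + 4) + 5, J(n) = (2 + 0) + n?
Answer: 317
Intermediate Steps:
J(n) = 2 + n
g = 8 (g = 3 + 5 = 8)
U = -19 (U = (2 - 5)*((1 - 1) + (3 + 6)) + 8 = -3*(0 + 9) + 8 = -3*9 + 8 = -27 + 8 = -19)
-6 + U*(-17) = -6 - 19*(-17) = -6 + 323 = 317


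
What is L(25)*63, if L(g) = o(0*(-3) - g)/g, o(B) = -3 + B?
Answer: -1764/25 ≈ -70.560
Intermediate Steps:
L(g) = (-3 - g)/g (L(g) = (-3 + (0*(-3) - g))/g = (-3 + (0 - g))/g = (-3 - g)/g)
L(25)*63 = ((-3 - 1*25)/25)*63 = ((-3 - 25)/25)*63 = ((1/25)*(-28))*63 = -28/25*63 = -1764/25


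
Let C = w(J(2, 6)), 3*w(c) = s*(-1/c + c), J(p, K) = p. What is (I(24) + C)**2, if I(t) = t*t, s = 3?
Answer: 1334025/4 ≈ 3.3351e+5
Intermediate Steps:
I(t) = t**2
w(c) = c - 1/c (w(c) = (3*(-1/c + c))/3 = (3*(c - 1/c))/3 = (-3/c + 3*c)/3 = c - 1/c)
C = 3/2 (C = 2 - 1/2 = 3/2 ≈ 1.5000)
(I(24) + C)**2 = (24**2 + 3/2)**2 = (576 + 3/2)**2 = (1155/2)**2 = 1334025/4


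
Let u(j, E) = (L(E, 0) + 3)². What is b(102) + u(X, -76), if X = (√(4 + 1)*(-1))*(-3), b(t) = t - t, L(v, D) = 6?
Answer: 81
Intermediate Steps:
b(t) = 0
X = 3*√5 (X = (√5*(-1))*(-3) = -√5*(-3) = 3*√5 ≈ 6.7082)
u(j, E) = 81 (u(j, E) = (6 + 3)² = 9² = 81)
b(102) + u(X, -76) = 0 + 81 = 81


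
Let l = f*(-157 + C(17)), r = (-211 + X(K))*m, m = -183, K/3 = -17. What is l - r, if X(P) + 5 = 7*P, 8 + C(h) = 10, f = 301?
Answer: -151514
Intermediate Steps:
K = -51 (K = 3*(-17) = -51)
C(h) = 2 (C(h) = -8 + 10 = 2)
X(P) = -5 + 7*P
r = 104859 (r = (-211 + (-5 + 7*(-51)))*(-183) = (-211 + (-5 - 357))*(-183) = (-211 - 362)*(-183) = -573*(-183) = 104859)
l = -46655 (l = 301*(-157 + 2) = 301*(-155) = -46655)
l - r = -46655 - 1*104859 = -46655 - 104859 = -151514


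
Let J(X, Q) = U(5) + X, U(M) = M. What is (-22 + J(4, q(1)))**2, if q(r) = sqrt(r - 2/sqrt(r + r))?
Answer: 169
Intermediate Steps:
q(r) = sqrt(r - sqrt(2)/sqrt(r)) (q(r) = sqrt(r - 2*sqrt(2)/(2*sqrt(r))) = sqrt(r - sqrt(2)/sqrt(r)))
J(X, Q) = 5 + X
(-22 + J(4, q(1)))**2 = (-22 + (5 + 4))**2 = (-22 + 9)**2 = (-13)**2 = 169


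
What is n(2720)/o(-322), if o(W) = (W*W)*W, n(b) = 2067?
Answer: -2067/33386248 ≈ -6.1912e-5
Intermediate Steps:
o(W) = W**3 (o(W) = W**2*W = W**3)
n(2720)/o(-322) = 2067/((-322)**3) = 2067/(-33386248) = 2067*(-1/33386248) = -2067/33386248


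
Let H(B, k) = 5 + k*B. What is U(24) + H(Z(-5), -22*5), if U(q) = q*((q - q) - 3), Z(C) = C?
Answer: 483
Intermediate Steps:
H(B, k) = 5 + B*k
U(q) = -3*q (U(q) = q*(0 - 3) = q*(-3) = -3*q)
U(24) + H(Z(-5), -22*5) = -3*24 + (5 - (-110)*5) = -72 + (5 - 5*(-110)) = -72 + (5 + 550) = -72 + 555 = 483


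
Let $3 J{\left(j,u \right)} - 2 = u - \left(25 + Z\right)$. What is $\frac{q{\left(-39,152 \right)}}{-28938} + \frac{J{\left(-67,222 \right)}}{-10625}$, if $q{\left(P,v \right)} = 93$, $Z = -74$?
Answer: $- \frac{1207161}{102488750} \approx -0.011778$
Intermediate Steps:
$J{\left(j,u \right)} = 17 + \frac{u}{3}$ ($J{\left(j,u \right)} = \frac{2}{3} + \frac{u - -49}{3} = \frac{2}{3} + \frac{u + \left(-25 + 74\right)}{3} = \frac{2}{3} + \frac{u + 49}{3} = \frac{2}{3} + \frac{49 + u}{3} = \frac{2}{3} + \left(\frac{49}{3} + \frac{u}{3}\right) = 17 + \frac{u}{3}$)
$\frac{q{\left(-39,152 \right)}}{-28938} + \frac{J{\left(-67,222 \right)}}{-10625} = \frac{93}{-28938} + \frac{17 + \frac{1}{3} \cdot 222}{-10625} = 93 \left(- \frac{1}{28938}\right) + \left(17 + 74\right) \left(- \frac{1}{10625}\right) = - \frac{31}{9646} + 91 \left(- \frac{1}{10625}\right) = - \frac{31}{9646} - \frac{91}{10625} = - \frac{1207161}{102488750}$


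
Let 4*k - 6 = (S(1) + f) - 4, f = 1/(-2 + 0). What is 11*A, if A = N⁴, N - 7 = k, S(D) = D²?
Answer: 152304251/4096 ≈ 37184.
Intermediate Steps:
f = -½ (f = 1/(-2) = -½ ≈ -0.50000)
k = 5/8 (k = 3/2 + ((1² - ½) - 4)/4 = 3/2 + ((1 - ½) - 4)/4 = 3/2 + (½ - 4)/4 = 3/2 + (¼)*(-7/2) = 3/2 - 7/8 = 5/8 ≈ 0.62500)
N = 61/8 (N = 7 + 5/8 = 61/8 ≈ 7.6250)
A = 13845841/4096 (A = (61/8)⁴ = 13845841/4096 ≈ 3380.3)
11*A = 11*(13845841/4096) = 152304251/4096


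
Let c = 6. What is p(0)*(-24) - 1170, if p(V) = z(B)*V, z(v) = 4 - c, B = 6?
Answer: -1170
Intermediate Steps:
z(v) = -2 (z(v) = 4 - 1*6 = 4 - 6 = -2)
p(V) = -2*V
p(0)*(-24) - 1170 = -2*0*(-24) - 1170 = 0*(-24) - 1170 = 0 - 1170 = -1170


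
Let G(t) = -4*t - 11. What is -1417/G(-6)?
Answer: -109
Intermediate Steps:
G(t) = -11 - 4*t
-1417/G(-6) = -1417/(-11 - 4*(-6)) = -1417/(-11 + 24) = -1417/13 = (1/13)*(-1417) = -109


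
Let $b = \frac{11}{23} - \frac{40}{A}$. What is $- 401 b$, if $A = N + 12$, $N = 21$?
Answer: $\frac{223357}{759} \approx 294.28$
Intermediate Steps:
$A = 33$ ($A = 21 + 12 = 33$)
$b = - \frac{557}{759}$ ($b = \frac{11}{23} - \frac{40}{33} = - \frac{557}{759} \approx -0.73386$)
$- 401 b = \left(-401\right) \left(- \frac{557}{759}\right) = \frac{223357}{759}$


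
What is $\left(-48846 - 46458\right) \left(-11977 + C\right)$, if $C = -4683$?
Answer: $1587764640$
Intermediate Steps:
$\left(-48846 - 46458\right) \left(-11977 + C\right) = \left(-48846 - 46458\right) \left(-11977 - 4683\right) = \left(-95304\right) \left(-16660\right) = 1587764640$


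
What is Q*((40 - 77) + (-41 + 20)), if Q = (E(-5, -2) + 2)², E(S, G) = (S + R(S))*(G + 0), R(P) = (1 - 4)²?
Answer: -2088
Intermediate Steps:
R(P) = 9 (R(P) = (-3)² = 9)
E(S, G) = G*(9 + S) (E(S, G) = (S + 9)*(G + 0) = (9 + S)*G = G*(9 + S))
Q = 36 (Q = (-2*(9 - 5) + 2)² = (-2*4 + 2)² = (-8 + 2)² = (-6)² = 36)
Q*((40 - 77) + (-41 + 20)) = 36*((40 - 77) + (-41 + 20)) = 36*(-37 - 21) = 36*(-58) = -2088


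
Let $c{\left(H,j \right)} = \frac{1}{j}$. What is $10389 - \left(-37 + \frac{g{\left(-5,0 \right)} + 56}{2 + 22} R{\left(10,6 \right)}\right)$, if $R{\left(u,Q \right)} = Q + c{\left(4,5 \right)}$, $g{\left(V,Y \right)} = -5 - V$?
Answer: $\frac{156173}{15} \approx 10412.0$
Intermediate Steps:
$R{\left(u,Q \right)} = \frac{1}{5} + Q$ ($R{\left(u,Q \right)} = Q + \frac{1}{5} = \frac{1}{5} + Q$)
$10389 - \left(-37 + \frac{g{\left(-5,0 \right)} + 56}{2 + 22} R{\left(10,6 \right)}\right) = 10389 - \left(-37 + \frac{\left(-5 - -5\right) + 56}{2 + 22} \left(\frac{1}{5} + 6\right)\right) = 10389 - \left(-37 + \frac{\left(-5 + 5\right) + 56}{24} \cdot \frac{31}{5}\right) = 10389 - \left(-37 + \left(0 + 56\right) \frac{1}{24} \cdot \frac{31}{5}\right) = 10389 - \left(-37 + 56 \cdot \frac{1}{24} \cdot \frac{31}{5}\right) = 10389 - \left(-37 + \frac{7}{3} \cdot \frac{31}{5}\right) = 10389 - \left(-37 + \frac{217}{15}\right) = 10389 - - \frac{338}{15} = 10389 + \frac{338}{15} = \frac{156173}{15}$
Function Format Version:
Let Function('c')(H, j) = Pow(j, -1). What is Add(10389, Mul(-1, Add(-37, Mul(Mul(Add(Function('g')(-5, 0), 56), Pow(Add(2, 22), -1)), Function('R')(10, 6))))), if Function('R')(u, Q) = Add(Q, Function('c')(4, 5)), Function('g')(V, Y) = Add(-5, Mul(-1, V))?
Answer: Rational(156173, 15) ≈ 10412.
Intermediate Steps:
Function('R')(u, Q) = Add(Rational(1, 5), Q) (Function('R')(u, Q) = Add(Q, Pow(5, -1)) = Add(Q, Rational(1, 5)) = Add(Rational(1, 5), Q))
Add(10389, Mul(-1, Add(-37, Mul(Mul(Add(Function('g')(-5, 0), 56), Pow(Add(2, 22), -1)), Function('R')(10, 6))))) = Add(10389, Mul(-1, Add(-37, Mul(Mul(Add(Add(-5, Mul(-1, -5)), 56), Pow(Add(2, 22), -1)), Add(Rational(1, 5), 6))))) = Add(10389, Mul(-1, Add(-37, Mul(Mul(Add(Add(-5, 5), 56), Pow(24, -1)), Rational(31, 5))))) = Add(10389, Mul(-1, Add(-37, Mul(Mul(Add(0, 56), Rational(1, 24)), Rational(31, 5))))) = Add(10389, Mul(-1, Add(-37, Mul(Mul(56, Rational(1, 24)), Rational(31, 5))))) = Add(10389, Mul(-1, Add(-37, Mul(Rational(7, 3), Rational(31, 5))))) = Add(10389, Mul(-1, Add(-37, Rational(217, 15)))) = Add(10389, Mul(-1, Rational(-338, 15))) = Add(10389, Rational(338, 15)) = Rational(156173, 15)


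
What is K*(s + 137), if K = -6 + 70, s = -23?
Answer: 7296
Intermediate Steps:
K = 64
K*(s + 137) = 64*(-23 + 137) = 64*114 = 7296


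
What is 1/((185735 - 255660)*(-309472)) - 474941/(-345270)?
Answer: 1027764231039887/747158396599200 ≈ 1.3756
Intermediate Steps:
1/((185735 - 255660)*(-309472)) - 474941/(-345270) = -1/309472/(-69925) - 474941*(-1/345270) = -1/69925*(-1/309472) + 474941/345270 = 1/21639829600 + 474941/345270 = 1027764231039887/747158396599200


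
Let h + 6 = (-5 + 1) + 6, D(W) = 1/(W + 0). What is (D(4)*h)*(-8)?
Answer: 8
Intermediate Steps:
D(W) = 1/W
h = -4 (h = -6 + ((-5 + 1) + 6) = -6 + (-4 + 6) = -6 + 2 = -4)
(D(4)*h)*(-8) = (-4/4)*(-8) = ((¼)*(-4))*(-8) = -1*(-8) = 8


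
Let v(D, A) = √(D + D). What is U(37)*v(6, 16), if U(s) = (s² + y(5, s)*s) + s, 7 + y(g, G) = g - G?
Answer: -74*√3 ≈ -128.17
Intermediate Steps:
y(g, G) = -7 + g - G (y(g, G) = -7 + (g - G) = -7 + g - G)
v(D, A) = √2*√D (v(D, A) = √(2*D) = √2*√D)
U(s) = s + s² + s*(-2 - s) (U(s) = (s² + (-7 + 5 - s)*s) + s = (s² + (-2 - s)*s) + s = (s² + s*(-2 - s)) + s = s + s² + s*(-2 - s))
U(37)*v(6, 16) = (-1*37)*(√2*√6) = -74*√3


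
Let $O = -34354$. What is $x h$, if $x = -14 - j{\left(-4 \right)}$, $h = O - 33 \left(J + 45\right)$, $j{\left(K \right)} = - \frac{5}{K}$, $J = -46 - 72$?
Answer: $\frac{1948645}{4} \approx 4.8716 \cdot 10^{5}$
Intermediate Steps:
$J = -118$
$h = -31945$ ($h = -34354 - 33 \left(-118 + 45\right) = -34354 - -2409 = -34354 + 2409 = -31945$)
$x = - \frac{61}{4}$ ($x = -14 - - \frac{5}{-4} = -14 - \left(-5\right) \left(- \frac{1}{4}\right) = -14 - \frac{5}{4} = - \frac{61}{4} \approx -15.25$)
$x h = \left(- \frac{61}{4}\right) \left(-31945\right) = \frac{1948645}{4}$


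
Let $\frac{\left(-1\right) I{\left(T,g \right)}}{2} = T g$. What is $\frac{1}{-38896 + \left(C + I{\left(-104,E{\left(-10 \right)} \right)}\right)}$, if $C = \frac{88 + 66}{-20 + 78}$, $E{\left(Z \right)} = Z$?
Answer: $- \frac{29}{1188227} \approx -2.4406 \cdot 10^{-5}$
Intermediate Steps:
$I{\left(T,g \right)} = - 2 T g$
$C = \frac{77}{29}$ ($C = \frac{154}{58} = 154 \cdot \frac{1}{58} = \frac{77}{29} \approx 2.6552$)
$\frac{1}{-38896 + \left(C + I{\left(-104,E{\left(-10 \right)} \right)}\right)} = \frac{1}{-38896 + \left(\frac{77}{29} - \left(-208\right) \left(-10\right)\right)} = \frac{1}{-38896 + \left(\frac{77}{29} - 2080\right)} = \frac{1}{-38896 - \frac{60243}{29}} = \frac{1}{- \frac{1188227}{29}} = - \frac{29}{1188227}$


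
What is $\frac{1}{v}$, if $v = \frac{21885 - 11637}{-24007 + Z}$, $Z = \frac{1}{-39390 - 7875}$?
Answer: $- \frac{141836357}{60546465} \approx -2.3426$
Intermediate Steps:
$Z = - \frac{1}{47265}$ ($Z = \frac{1}{-47265} = - \frac{1}{47265} \approx -2.1157 \cdot 10^{-5}$)
$v = - \frac{60546465}{141836357}$ ($v = \frac{21885 - 11637}{-24007 - \frac{1}{47265}} = \frac{10248}{- \frac{1134690856}{47265}} = 10248 \left(- \frac{47265}{1134690856}\right) = - \frac{60546465}{141836357} \approx -0.42688$)
$\frac{1}{v} = \frac{1}{- \frac{60546465}{141836357}} = - \frac{141836357}{60546465}$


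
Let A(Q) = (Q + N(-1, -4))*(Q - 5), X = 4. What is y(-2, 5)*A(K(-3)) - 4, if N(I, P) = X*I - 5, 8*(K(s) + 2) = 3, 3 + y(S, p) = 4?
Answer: 4249/64 ≈ 66.391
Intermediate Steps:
y(S, p) = 1 (y(S, p) = -3 + 4 = 1)
K(s) = -13/8 (K(s) = -2 + (⅛)*3 = -2 + 3/8 = -13/8)
N(I, P) = -5 + 4*I (N(I, P) = 4*I - 5 = -5 + 4*I)
A(Q) = (-9 + Q)*(-5 + Q) (A(Q) = (Q + (-5 + 4*(-1)))*(Q - 5) = (Q + (-5 - 4))*(-5 + Q) = (Q - 9)*(-5 + Q) = (-9 + Q)*(-5 + Q))
y(-2, 5)*A(K(-3)) - 4 = 1*(45 + (-13/8)² - 14*(-13/8)) - 4 = 1*(45 + 169/64 + 91/4) - 4 = 1*(4505/64) - 4 = 4505/64 - 4 = 4249/64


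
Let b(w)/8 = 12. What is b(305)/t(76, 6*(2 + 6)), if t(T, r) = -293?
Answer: -96/293 ≈ -0.32764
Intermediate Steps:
b(w) = 96 (b(w) = 8*12 = 96)
b(305)/t(76, 6*(2 + 6)) = 96/(-293) = 96*(-1/293) = -96/293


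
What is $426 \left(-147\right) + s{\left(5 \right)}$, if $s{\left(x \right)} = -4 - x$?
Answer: $-62631$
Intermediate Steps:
$426 \left(-147\right) + s{\left(5 \right)} = 426 \left(-147\right) - 9 = -62622 - 9 = -62631$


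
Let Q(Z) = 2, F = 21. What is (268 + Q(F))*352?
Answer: 95040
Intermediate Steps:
(268 + Q(F))*352 = (268 + 2)*352 = 270*352 = 95040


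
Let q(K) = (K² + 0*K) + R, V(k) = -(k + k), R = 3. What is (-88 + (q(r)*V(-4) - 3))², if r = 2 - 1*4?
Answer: 1225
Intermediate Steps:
r = -2 (r = 2 - 4 = -2)
V(k) = -2*k
q(K) = 3 + K² (q(K) = (K² + 0*K) + 3 = (K² + 0) + 3 = K² + 3 = 3 + K²)
(-88 + (q(r)*V(-4) - 3))² = (-88 + ((3 + (-2)²)*(-2*(-4)) - 3))² = (-88 + ((3 + 4)*8 - 3))² = (-88 + (7*8 - 3))² = (-88 + (56 - 3))² = (-88 + 53)² = (-35)² = 1225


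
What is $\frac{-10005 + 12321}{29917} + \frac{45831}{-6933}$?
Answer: $- \frac{451689733}{69138187} \approx -6.5331$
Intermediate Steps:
$\frac{-10005 + 12321}{29917} + \frac{45831}{-6933} = 2316 \cdot \frac{1}{29917} + 45831 \left(- \frac{1}{6933}\right) = \frac{2316}{29917} - \frac{15277}{2311} = - \frac{451689733}{69138187}$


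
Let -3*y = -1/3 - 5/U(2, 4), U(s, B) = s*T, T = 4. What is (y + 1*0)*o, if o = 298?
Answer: 3427/36 ≈ 95.194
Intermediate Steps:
U(s, B) = 4*s (U(s, B) = s*4 = 4*s)
y = 23/72 (y = -(-1/3 - 5/(4*2))/3 = -(-1*1/3 - 5/8)/3 = -(-1/3 - 5*1/8)/3 = -(-1/3 - 5/8)/3 = -1/3*(-23/24) = 23/72 ≈ 0.31944)
(y + 1*0)*o = (23/72 + 1*0)*298 = (23/72 + 0)*298 = (23/72)*298 = 3427/36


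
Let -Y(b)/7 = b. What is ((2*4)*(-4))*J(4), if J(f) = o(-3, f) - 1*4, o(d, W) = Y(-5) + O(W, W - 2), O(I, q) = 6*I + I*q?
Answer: -2016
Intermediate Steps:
Y(b) = -7*b
o(d, W) = 35 + W*(4 + W) (o(d, W) = -7*(-5) + W*(6 + (W - 2)) = 35 + W*(6 + (-2 + W)) = 35 + W*(4 + W))
J(f) = 31 + f*(4 + f) (J(f) = (35 + f*(4 + f)) - 1*4 = (35 + f*(4 + f)) - 4 = 31 + f*(4 + f))
((2*4)*(-4))*J(4) = ((2*4)*(-4))*(31 + 4*(4 + 4)) = (8*(-4))*(31 + 4*8) = -32*(31 + 32) = -32*63 = -2016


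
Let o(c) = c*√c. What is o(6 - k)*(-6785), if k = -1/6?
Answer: -251045*√222/36 ≈ -1.0390e+5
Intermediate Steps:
k = -⅙ (k = -1*⅙ = -⅙ ≈ -0.16667)
o(c) = c^(3/2)
o(6 - k)*(-6785) = (6 - 1*(-⅙))^(3/2)*(-6785) = (6 + ⅙)^(3/2)*(-6785) = (37/6)^(3/2)*(-6785) = (37*√222/36)*(-6785) = -251045*√222/36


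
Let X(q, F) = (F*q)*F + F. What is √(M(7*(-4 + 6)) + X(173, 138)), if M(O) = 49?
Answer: √3294799 ≈ 1815.2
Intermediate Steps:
X(q, F) = F + q*F² (X(q, F) = q*F² + F = F + q*F²)
√(M(7*(-4 + 6)) + X(173, 138)) = √(49 + 138*(1 + 138*173)) = √(49 + 138*(1 + 23874)) = √(49 + 138*23875) = √(49 + 3294750) = √3294799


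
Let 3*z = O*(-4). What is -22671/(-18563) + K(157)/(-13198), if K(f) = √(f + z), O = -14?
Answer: 22671/18563 - √1581/39594 ≈ 1.2203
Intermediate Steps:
z = 56/3 (z = (-14*(-4))/3 = (⅓)*56 = 56/3 ≈ 18.667)
K(f) = √(56/3 + f) (K(f) = √(f + 56/3) = √(56/3 + f))
-22671/(-18563) + K(157)/(-13198) = -22671/(-18563) + (√(168 + 9*157)/3)/(-13198) = -22671*(-1/18563) + (√(168 + 1413)/3)*(-1/13198) = 22671/18563 + (√1581/3)*(-1/13198) = 22671/18563 - √1581/39594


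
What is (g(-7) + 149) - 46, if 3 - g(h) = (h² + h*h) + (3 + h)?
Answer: 12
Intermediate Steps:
g(h) = -h - 2*h² (g(h) = 3 - ((h² + h*h) + (3 + h)) = 3 - ((h² + h²) + (3 + h)) = 3 - (2*h² + (3 + h)) = 3 - (3 + h + 2*h²) = 3 + (-3 - h - 2*h²) = -h - 2*h²)
(g(-7) + 149) - 46 = (-1*(-7)*(1 + 2*(-7)) + 149) - 46 = (-1*(-7)*(1 - 14) + 149) - 46 = (-1*(-7)*(-13) + 149) - 46 = (-91 + 149) - 46 = 58 - 46 = 12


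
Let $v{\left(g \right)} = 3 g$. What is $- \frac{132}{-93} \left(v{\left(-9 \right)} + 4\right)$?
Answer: $- \frac{1012}{31} \approx -32.645$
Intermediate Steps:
$- \frac{132}{-93} \left(v{\left(-9 \right)} + 4\right) = - \frac{132}{-93} \left(3 \left(-9\right) + 4\right) = \left(-132\right) \left(- \frac{1}{93}\right) \left(-27 + 4\right) = \frac{44}{31} \left(-23\right) = - \frac{1012}{31}$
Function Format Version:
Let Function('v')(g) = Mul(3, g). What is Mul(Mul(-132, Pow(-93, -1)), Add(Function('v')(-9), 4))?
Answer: Rational(-1012, 31) ≈ -32.645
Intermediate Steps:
Mul(Mul(-132, Pow(-93, -1)), Add(Function('v')(-9), 4)) = Mul(Mul(-132, Pow(-93, -1)), Add(Mul(3, -9), 4)) = Mul(Mul(-132, Rational(-1, 93)), Add(-27, 4)) = Mul(Rational(44, 31), -23) = Rational(-1012, 31)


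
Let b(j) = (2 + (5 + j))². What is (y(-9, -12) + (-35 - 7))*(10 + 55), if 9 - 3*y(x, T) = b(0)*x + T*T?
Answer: 3900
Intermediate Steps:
b(j) = (7 + j)²
y(x, T) = 3 - 49*x/3 - T²/3 (y(x, T) = 3 - ((7 + 0)²*x + T*T)/3 = 3 - (7²*x + T²)/3 = 3 - (49*x + T²)/3 = 3 - (T² + 49*x)/3 = 3 + (-49*x/3 - T²/3) = 3 - 49*x/3 - T²/3)
(y(-9, -12) + (-35 - 7))*(10 + 55) = ((3 - 49/3*(-9) - ⅓*(-12)²) + (-35 - 7))*(10 + 55) = ((3 + 147 - ⅓*144) - 42)*65 = ((3 + 147 - 48) - 42)*65 = (102 - 42)*65 = 60*65 = 3900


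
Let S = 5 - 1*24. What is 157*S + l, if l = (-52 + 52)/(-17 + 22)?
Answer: -2983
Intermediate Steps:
S = -19 (S = 5 - 24 = -19)
l = 0 (l = 0/5 = 0*(⅕) = 0)
157*S + l = 157*(-19) + 0 = -2983 + 0 = -2983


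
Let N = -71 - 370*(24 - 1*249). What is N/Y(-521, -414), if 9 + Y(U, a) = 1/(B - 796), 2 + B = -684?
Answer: -123271278/13339 ≈ -9241.4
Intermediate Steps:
B = -686 (B = -2 - 684 = -686)
Y(U, a) = -13339/1482 (Y(U, a) = -9 + 1/(-686 - 796) = -9 + 1/(-1482) = -9 - 1/1482 = -13339/1482)
N = 83179 (N = -71 - 370*(24 - 249) = -71 - 370*(-225) = -71 + 83250 = 83179)
N/Y(-521, -414) = 83179/(-13339/1482) = 83179*(-1482/13339) = -123271278/13339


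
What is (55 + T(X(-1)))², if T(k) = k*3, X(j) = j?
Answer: 2704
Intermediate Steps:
T(k) = 3*k
(55 + T(X(-1)))² = (55 + 3*(-1))² = (55 - 3)² = 52² = 2704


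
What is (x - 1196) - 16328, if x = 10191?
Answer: -7333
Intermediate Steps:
(x - 1196) - 16328 = (10191 - 1196) - 16328 = 8995 - 16328 = -7333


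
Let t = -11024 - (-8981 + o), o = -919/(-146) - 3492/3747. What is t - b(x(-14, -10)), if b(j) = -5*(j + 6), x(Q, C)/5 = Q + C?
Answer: -477468889/182354 ≈ -2618.4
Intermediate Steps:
o = 977887/182354 (o = -919*(-1/146) - 3492*1/3747 = 919/146 - 1164/1249 = 977887/182354 ≈ 5.3626)
x(Q, C) = 5*C + 5*Q (x(Q, C) = 5*(Q + C) = 5*(C + Q) = 5*C + 5*Q)
b(j) = -30 - 5*j (b(j) = -5*(6 + j) = -30 - 5*j)
t = -373527109/182354 (t = -11024 - (-8981 + 977887/182354) = -11024 - 1*(-1636743387/182354) = -11024 + 1636743387/182354 = -373527109/182354 ≈ -2048.4)
t - b(x(-14, -10)) = -373527109/182354 - (-30 - 5*(5*(-10) + 5*(-14))) = -373527109/182354 - (-30 - 5*(-50 - 70)) = -373527109/182354 - (-30 - 5*(-120)) = -373527109/182354 - (-30 + 600) = -373527109/182354 - 1*570 = -373527109/182354 - 570 = -477468889/182354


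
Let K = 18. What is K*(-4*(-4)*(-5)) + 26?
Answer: -1414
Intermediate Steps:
K*(-4*(-4)*(-5)) + 26 = 18*(-4*(-4)*(-5)) + 26 = 18*(16*(-5)) + 26 = 18*(-80) + 26 = -1440 + 26 = -1414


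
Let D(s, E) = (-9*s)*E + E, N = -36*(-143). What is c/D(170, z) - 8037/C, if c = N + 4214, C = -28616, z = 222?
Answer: 1230080107/4856678904 ≈ 0.25328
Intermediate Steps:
N = 5148
D(s, E) = E - 9*E*s (D(s, E) = -9*E*s + E = E - 9*E*s)
c = 9362 (c = 5148 + 4214 = 9362)
c/D(170, z) - 8037/C = 9362/((222*(1 - 9*170))) - 8037/(-28616) = 9362/((222*(1 - 1530))) - 8037*(-1/28616) = 9362/((222*(-1529))) + 8037/28616 = 9362/(-339438) + 8037/28616 = 9362*(-1/339438) + 8037/28616 = -4681/169719 + 8037/28616 = 1230080107/4856678904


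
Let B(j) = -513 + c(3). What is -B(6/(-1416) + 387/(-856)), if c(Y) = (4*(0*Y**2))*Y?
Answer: 513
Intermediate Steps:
c(Y) = 0 (c(Y) = (4*0)*Y = 0*Y = 0)
B(j) = -513 (B(j) = -513 + 0 = -513)
-B(6/(-1416) + 387/(-856)) = -1*(-513) = 513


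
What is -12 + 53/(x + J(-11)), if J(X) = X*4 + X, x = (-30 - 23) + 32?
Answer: -965/76 ≈ -12.697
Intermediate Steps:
x = -21 (x = -53 + 32 = -21)
J(X) = 5*X (J(X) = 4*X + X = 5*X)
-12 + 53/(x + J(-11)) = -12 + 53/(-21 + 5*(-11)) = -12 + 53/(-21 - 55) = -12 + 53/(-76) = -12 + 53*(-1/76) = -12 - 53/76 = -965/76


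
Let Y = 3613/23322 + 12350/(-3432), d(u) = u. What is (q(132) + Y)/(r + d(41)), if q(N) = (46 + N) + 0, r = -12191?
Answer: -89562113/6233970600 ≈ -0.014367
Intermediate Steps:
Y = -1766839/513084 (Y = 3613*(1/23322) + 12350*(-1/3432) = 3613/23322 - 475/132 = -1766839/513084 ≈ -3.4436)
q(N) = 46 + N
(q(132) + Y)/(r + d(41)) = ((46 + 132) - 1766839/513084)/(-12191 + 41) = (178 - 1766839/513084)/(-12150) = (89562113/513084)*(-1/12150) = -89562113/6233970600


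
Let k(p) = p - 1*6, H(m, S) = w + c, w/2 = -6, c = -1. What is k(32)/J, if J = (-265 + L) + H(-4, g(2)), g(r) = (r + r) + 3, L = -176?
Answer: -13/227 ≈ -0.057269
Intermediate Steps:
w = -12 (w = 2*(-6) = -12)
g(r) = 3 + 2*r (g(r) = 2*r + 3 = 3 + 2*r)
H(m, S) = -13 (H(m, S) = -12 - 1 = -13)
k(p) = -6 + p (k(p) = p - 6 = -6 + p)
J = -454 (J = (-265 - 176) - 13 = -441 - 13 = -454)
k(32)/J = (-6 + 32)/(-454) = 26*(-1/454) = -13/227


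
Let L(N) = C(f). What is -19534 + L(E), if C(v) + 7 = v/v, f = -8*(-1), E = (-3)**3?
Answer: -19540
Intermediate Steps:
E = -27
f = 8
C(v) = -6 (C(v) = -7 + v/v = -7 + 1 = -6)
L(N) = -6
-19534 + L(E) = -19534 - 6 = -19540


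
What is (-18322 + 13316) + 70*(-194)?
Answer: -18586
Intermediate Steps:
(-18322 + 13316) + 70*(-194) = -5006 - 13580 = -18586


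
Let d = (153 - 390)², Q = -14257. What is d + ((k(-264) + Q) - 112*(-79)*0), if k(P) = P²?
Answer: 111608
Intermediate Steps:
d = 56169 (d = (-237)² = 56169)
d + ((k(-264) + Q) - 112*(-79)*0) = 56169 + (((-264)² - 14257) - 112*(-79)*0) = 56169 + ((69696 - 14257) + 8848*0) = 56169 + (55439 + 0) = 56169 + 55439 = 111608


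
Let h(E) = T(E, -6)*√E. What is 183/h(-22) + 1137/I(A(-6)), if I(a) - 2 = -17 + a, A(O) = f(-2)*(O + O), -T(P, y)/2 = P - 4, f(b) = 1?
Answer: -379/9 - 183*I*√22/1144 ≈ -42.111 - 0.7503*I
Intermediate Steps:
T(P, y) = 8 - 2*P (T(P, y) = -2*(P - 4) = -2*(-4 + P) = 8 - 2*P)
A(O) = 2*O (A(O) = 1*(O + O) = 1*(2*O) = 2*O)
I(a) = -15 + a (I(a) = 2 + (-17 + a) = -15 + a)
h(E) = √E*(8 - 2*E) (h(E) = (8 - 2*E)*√E = √E*(8 - 2*E))
183/h(-22) + 1137/I(A(-6)) = 183/((2*√(-22)*(4 - 1*(-22)))) + 1137/(-15 + 2*(-6)) = 183/((2*(I*√22)*(4 + 22))) + 1137/(-15 - 12) = 183/((2*(I*√22)*26)) + 1137/(-27) = 183/((52*I*√22)) + 1137*(-1/27) = 183*(-I*√22/1144) - 379/9 = -183*I*√22/1144 - 379/9 = -379/9 - 183*I*√22/1144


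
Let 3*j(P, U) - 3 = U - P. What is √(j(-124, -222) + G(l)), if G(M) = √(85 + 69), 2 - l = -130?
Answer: √(-285 + 9*√154)/3 ≈ 4.3883*I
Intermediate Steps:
j(P, U) = 1 - P/3 + U/3 (j(P, U) = 1 + (U - P)/3 = 1 + (-P/3 + U/3) = 1 - P/3 + U/3)
l = 132 (l = 2 - 1*(-130) = 2 + 130 = 132)
G(M) = √154
√(j(-124, -222) + G(l)) = √((1 - ⅓*(-124) + (⅓)*(-222)) + √154) = √((1 + 124/3 - 74) + √154) = √(-95/3 + √154)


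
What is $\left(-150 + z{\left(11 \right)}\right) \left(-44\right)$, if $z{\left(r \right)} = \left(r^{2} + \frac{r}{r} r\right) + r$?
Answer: $308$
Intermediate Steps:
$z{\left(r \right)} = r^{2} + 2 r$ ($z{\left(r \right)} = \left(r^{2} + 1 r\right) + r = \left(r^{2} + r\right) + r = \left(r + r^{2}\right) + r = r^{2} + 2 r$)
$\left(-150 + z{\left(11 \right)}\right) \left(-44\right) = \left(-150 + 11 \left(2 + 11\right)\right) \left(-44\right) = \left(-150 + 11 \cdot 13\right) \left(-44\right) = \left(-150 + 143\right) \left(-44\right) = \left(-7\right) \left(-44\right) = 308$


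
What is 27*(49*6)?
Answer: 7938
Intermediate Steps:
27*(49*6) = 27*294 = 7938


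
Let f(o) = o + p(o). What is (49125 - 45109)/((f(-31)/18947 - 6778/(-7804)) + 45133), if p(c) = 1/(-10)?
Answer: 371134593880/4171000836041 ≈ 0.088980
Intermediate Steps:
p(c) = -⅒
f(o) = -⅒ + o (f(o) = o - ⅒ = -⅒ + o)
(49125 - 45109)/((f(-31)/18947 - 6778/(-7804)) + 45133) = (49125 - 45109)/(((-⅒ - 31)/18947 - 6778/(-7804)) + 45133) = 4016/((-311/10*1/18947 - 6778*(-1/7804)) + 45133) = 4016/((-311/189470 + 3389/3902) + 45133) = 4016/(160225077/184827985 + 45133) = 4016/(8342001672082/184827985) = 4016*(184827985/8342001672082) = 371134593880/4171000836041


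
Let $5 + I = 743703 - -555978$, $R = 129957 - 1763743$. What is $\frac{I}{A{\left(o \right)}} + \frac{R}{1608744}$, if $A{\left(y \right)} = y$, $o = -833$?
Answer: $- \frac{1255826477}{804372} \approx -1561.3$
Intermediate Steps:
$R = -1633786$ ($R = 129957 - 1763743 = -1633786$)
$I = 1299676$ ($I = -5 + \left(743703 - -555978\right) = -5 + \left(743703 + 555978\right) = -5 + 1299681 = 1299676$)
$\frac{I}{A{\left(o \right)}} + \frac{R}{1608744} = \frac{1299676}{-833} - \frac{1633786}{1608744} = 1299676 \left(- \frac{1}{833}\right) - \frac{816893}{804372} = - \frac{26524}{17} - \frac{816893}{804372} = - \frac{1255826477}{804372}$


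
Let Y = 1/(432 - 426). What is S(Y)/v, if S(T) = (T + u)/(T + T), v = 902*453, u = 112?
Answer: 673/817212 ≈ 0.00082353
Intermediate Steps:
v = 408606
Y = 1/6 ≈ 0.16667
S(T) = (112 + T)/(2*T) (S(T) = (T + 112)/(T + T) = (112 + T)/((2*T)) = (112 + T)*(1/(2*T)) = (112 + T)/(2*T))
S(Y)/v = ((112 + 1/6)/(2*(1/6)))/408606 = ((1/2)*6*(673/6))*(1/408606) = (673/2)*(1/408606) = 673/817212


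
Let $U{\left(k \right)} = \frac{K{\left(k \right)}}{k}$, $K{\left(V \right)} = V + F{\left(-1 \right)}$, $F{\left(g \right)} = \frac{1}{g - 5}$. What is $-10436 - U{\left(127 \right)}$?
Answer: $- \frac{7952993}{762} \approx -10437.0$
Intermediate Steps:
$F{\left(g \right)} = \frac{1}{-5 + g}$
$K{\left(V \right)} = - \frac{1}{6} + V$ ($K{\left(V \right)} = V + \frac{1}{-5 - 1} = V + \frac{1}{-6} = V - \frac{1}{6} = - \frac{1}{6} + V$)
$U{\left(k \right)} = \frac{- \frac{1}{6} + k}{k}$
$-10436 - U{\left(127 \right)} = -10436 - \frac{- \frac{1}{6} + 127}{127} = -10436 - \frac{1}{127} \cdot \frac{761}{6} = -10436 - \frac{761}{762} = - \frac{7952993}{762}$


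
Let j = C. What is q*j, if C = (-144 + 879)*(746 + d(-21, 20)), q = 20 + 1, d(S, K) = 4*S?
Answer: 10217970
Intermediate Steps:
q = 21
C = 486570 (C = (-144 + 879)*(746 + 4*(-21)) = 735*(746 - 84) = 735*662 = 486570)
j = 486570
q*j = 21*486570 = 10217970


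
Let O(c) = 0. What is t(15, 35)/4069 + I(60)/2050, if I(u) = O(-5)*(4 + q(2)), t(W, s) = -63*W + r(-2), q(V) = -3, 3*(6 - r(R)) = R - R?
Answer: -3/13 ≈ -0.23077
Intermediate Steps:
r(R) = 6 (r(R) = 6 - (R - R)/3 = 6 - 1/3*0 = 6 + 0 = 6)
t(W, s) = 6 - 63*W (t(W, s) = -63*W + 6 = 6 - 63*W)
I(u) = 0 (I(u) = 0*(4 - 3) = 0*1 = 0)
t(15, 35)/4069 + I(60)/2050 = (6 - 63*15)/4069 + 0/2050 = (6 - 945)*(1/4069) + 0*(1/2050) = -939*1/4069 + 0 = -3/13 + 0 = -3/13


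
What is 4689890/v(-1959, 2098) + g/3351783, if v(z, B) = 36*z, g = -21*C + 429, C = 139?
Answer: -2619944863105/39396857382 ≈ -66.501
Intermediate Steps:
g = -2490 (g = -21*139 + 429 = -2919 + 429 = -2490)
4689890/v(-1959, 2098) + g/3351783 = 4689890/((36*(-1959))) - 2490/3351783 = 4689890/(-70524) - 2490*1/3351783 = 4689890*(-1/70524) - 830/1117261 = -2344945/35262 - 830/1117261 = -2619944863105/39396857382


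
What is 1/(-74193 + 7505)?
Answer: -1/66688 ≈ -1.4995e-5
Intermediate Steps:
1/(-74193 + 7505) = 1/(-66688) = -1/66688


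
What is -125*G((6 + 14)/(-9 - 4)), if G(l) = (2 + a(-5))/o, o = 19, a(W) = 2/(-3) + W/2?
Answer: 875/114 ≈ 7.6754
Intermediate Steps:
a(W) = -2/3 + W/2 (a(W) = 2*(-1/3) + W*(1/2) = -2/3 + W/2)
G(l) = -7/114 (G(l) = (2 + (-2/3 + (1/2)*(-5)))/19 = (2 + (-2/3 - 5/2))*(1/19) = (2 - 19/6)*(1/19) = -7/6*1/19 = -7/114)
-125*G((6 + 14)/(-9 - 4)) = -125*(-7/114) = 875/114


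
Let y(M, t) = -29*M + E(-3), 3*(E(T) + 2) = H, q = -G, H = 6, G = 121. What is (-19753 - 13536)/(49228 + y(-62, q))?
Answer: -33289/51026 ≈ -0.65239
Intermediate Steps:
q = -121 (q = -1*121 = -121)
E(T) = 0 (E(T) = -2 + (⅓)*6 = -2 + 2 = 0)
y(M, t) = -29*M (y(M, t) = -29*M + 0 = -29*M)
(-19753 - 13536)/(49228 + y(-62, q)) = (-19753 - 13536)/(49228 - 29*(-62)) = -33289/(49228 + 1798) = -33289/51026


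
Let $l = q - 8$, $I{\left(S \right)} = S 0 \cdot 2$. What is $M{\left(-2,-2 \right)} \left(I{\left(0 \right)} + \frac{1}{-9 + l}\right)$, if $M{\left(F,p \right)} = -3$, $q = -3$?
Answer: $\frac{3}{20} \approx 0.15$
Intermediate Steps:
$I{\left(S \right)} = 0$ ($I{\left(S \right)} = 0 \cdot 2 = 0$)
$l = -11$ ($l = -3 - 8 = -11$)
$M{\left(-2,-2 \right)} \left(I{\left(0 \right)} + \frac{1}{-9 + l}\right) = - 3 \left(0 + \frac{1}{-9 - 11}\right) = - 3 \left(0 + \frac{1}{-20}\right) = - 3 \left(0 - \frac{1}{20}\right) = \left(-3\right) \left(- \frac{1}{20}\right) = \frac{3}{20}$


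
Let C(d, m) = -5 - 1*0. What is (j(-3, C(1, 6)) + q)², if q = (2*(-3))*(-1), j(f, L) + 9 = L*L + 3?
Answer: 625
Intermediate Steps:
C(d, m) = -5 (C(d, m) = -5 + 0 = -5)
j(f, L) = -6 + L² (j(f, L) = -9 + (L*L + 3) = -9 + (L² + 3) = -9 + (3 + L²) = -6 + L²)
q = 6 (q = -6*(-1) = 6)
(j(-3, C(1, 6)) + q)² = ((-6 + (-5)²) + 6)² = ((-6 + 25) + 6)² = (19 + 6)² = 25² = 625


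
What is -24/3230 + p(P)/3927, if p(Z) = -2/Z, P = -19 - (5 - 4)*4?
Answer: -63566/8580495 ≈ -0.0074082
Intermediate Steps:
P = -23 (P = -19 - 4 = -23)
-24/3230 + p(P)/3927 = -24/3230 - 2/(-23)/3927 = -24*1/3230 - 2*(-1/23)*(1/3927) = -12/1615 + (2/23)*(1/3927) = -12/1615 + 2/90321 = -63566/8580495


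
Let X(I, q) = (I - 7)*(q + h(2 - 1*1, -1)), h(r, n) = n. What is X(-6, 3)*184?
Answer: -4784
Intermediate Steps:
X(I, q) = (-1 + q)*(-7 + I) (X(I, q) = (I - 7)*(q - 1) = (-7 + I)*(-1 + q) = (-1 + q)*(-7 + I))
X(-6, 3)*184 = (7 - 1*(-6) - 7*3 - 6*3)*184 = (7 + 6 - 21 - 18)*184 = -26*184 = -4784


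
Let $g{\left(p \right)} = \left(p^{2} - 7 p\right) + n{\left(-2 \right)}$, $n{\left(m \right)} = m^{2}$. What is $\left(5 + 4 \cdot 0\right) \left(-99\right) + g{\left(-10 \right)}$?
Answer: $-321$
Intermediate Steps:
$g{\left(p \right)} = 4 + p^{2} - 7 p$ ($g{\left(p \right)} = \left(p^{2} - 7 p\right) + \left(-2\right)^{2} = \left(p^{2} - 7 p\right) + 4 = 4 + p^{2} - 7 p$)
$\left(5 + 4 \cdot 0\right) \left(-99\right) + g{\left(-10 \right)} = \left(5 + 4 \cdot 0\right) \left(-99\right) + \left(4 + \left(-10\right)^{2} - -70\right) = \left(5 + 0\right) \left(-99\right) + \left(4 + 100 + 70\right) = 5 \left(-99\right) + 174 = -495 + 174 = -321$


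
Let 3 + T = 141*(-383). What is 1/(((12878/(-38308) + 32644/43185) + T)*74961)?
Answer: -275721830/1116208076270121273 ≈ -2.4702e-10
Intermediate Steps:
T = -54006 (T = -3 + 141*(-383) = -3 - 54003 = -54006)
1/(((12878/(-38308) + 32644/43185) + T)*74961) = 1/(((12878/(-38308) + 32644/43185) - 54006)*74961) = (1/74961)/((12878*(-1/38308) + 32644*(1/43185)) - 54006) = (1/74961)/((-6439/19154 + 32644/43185) - 54006) = (1/74961)/(347194961/827165490 - 54006) = (1/74961)/(-44671552257979/827165490) = -827165490/44671552257979*1/74961 = -275721830/1116208076270121273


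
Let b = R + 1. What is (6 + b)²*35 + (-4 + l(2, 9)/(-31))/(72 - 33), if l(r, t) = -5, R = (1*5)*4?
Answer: 30847516/1209 ≈ 25515.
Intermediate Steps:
R = 20 (R = 5*4 = 20)
b = 21 (b = 20 + 1 = 21)
(6 + b)²*35 + (-4 + l(2, 9)/(-31))/(72 - 33) = (6 + 21)²*35 + (-4 - 5/(-31))/(72 - 33) = 27²*35 + (-4 - 5*(-1/31))/39 = 729*35 + (-4 + 5/31)*(1/39) = 25515 - 119/31*1/39 = 25515 - 119/1209 = 30847516/1209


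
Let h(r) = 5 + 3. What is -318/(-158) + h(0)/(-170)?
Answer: 13199/6715 ≈ 1.9656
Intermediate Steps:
h(r) = 8
-318/(-158) + h(0)/(-170) = -318/(-158) + 8/(-170) = -318*(-1/158) + 8*(-1/170) = 159/79 - 4/85 = 13199/6715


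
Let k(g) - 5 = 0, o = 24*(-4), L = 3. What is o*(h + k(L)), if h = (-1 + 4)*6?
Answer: -2208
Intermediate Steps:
h = 18 (h = 3*6 = 18)
o = -96
k(g) = 5 (k(g) = 5 + 0 = 5)
o*(h + k(L)) = -96*(18 + 5) = -96*23 = -2208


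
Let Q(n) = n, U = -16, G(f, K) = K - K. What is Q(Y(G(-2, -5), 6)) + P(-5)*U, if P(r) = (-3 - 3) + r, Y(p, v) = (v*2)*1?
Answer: 188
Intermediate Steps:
G(f, K) = 0
Y(p, v) = 2*v (Y(p, v) = (2*v)*1 = 2*v)
P(r) = -6 + r
Q(Y(G(-2, -5), 6)) + P(-5)*U = 2*6 + (-6 - 5)*(-16) = 12 - 11*(-16) = 12 + 176 = 188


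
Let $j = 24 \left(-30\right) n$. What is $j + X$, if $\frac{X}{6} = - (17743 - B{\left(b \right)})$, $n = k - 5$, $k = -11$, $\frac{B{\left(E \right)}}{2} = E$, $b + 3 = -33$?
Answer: $-95370$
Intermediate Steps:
$b = -36$ ($b = -3 - 33 = -36$)
$B{\left(E \right)} = 2 E$
$n = -16$ ($n = -11 - 5 = -16$)
$j = 11520$ ($j = 24 \left(-30\right) \left(-16\right) = \left(-720\right) \left(-16\right) = 11520$)
$X = -106890$ ($X = 6 \left(- (17743 - 2 \left(-36\right))\right) = 6 \left(- (17743 - -72)\right) = 6 \left(- (17743 + 72)\right) = 6 \left(\left(-1\right) 17815\right) = 6 \left(-17815\right) = -106890$)
$j + X = 11520 - 106890 = -95370$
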